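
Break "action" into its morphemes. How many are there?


Word: "action"
Morphemes: act / -ion
Each morpheme carries meaning
= 2 morphemes


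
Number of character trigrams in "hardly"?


Word: "hardly" (length 6)
Number of 3-grams = length - 3 + 1 = 6 - 3 + 1
= 4


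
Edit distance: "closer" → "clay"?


Word 1: "closer" (length 6)
Word 2: "clay" (length 4)
One optimal edit sequence (insert/delete/substitute each cost 1):
  1. keep 'c'
  2. keep 'l'
  3. delete 'o'  (+1)
  4. delete 's'  (+1)
  5. substitute 'e' -> 'a'  (+1)
  6. substitute 'r' -> 'y'  (+1)
Total edit operations: 4
Edit distance = 4


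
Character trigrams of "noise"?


Word: "noise" (length 5)
Number of trigrams = 5 - 3 + 1 = 3
  Position 0: "noi"
  Position 1: "ois"
  Position 2: "ise"
Trigrams = "noi", "ois", "ise"


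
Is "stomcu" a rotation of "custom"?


Word: "custom", Candidate: "stomcu"
Method: check if candidate is substring of word+word
"customcustom" contains "stomcu"? Yes
Is rotation = Yes


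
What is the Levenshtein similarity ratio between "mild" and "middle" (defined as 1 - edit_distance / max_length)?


Word 1: "mild" (length 4)
Word 2: "middle" (length 6)
One optimal edit sequence:
  1. keep 'm'
  2. keep 'i'
  3. insert 'd'  (+1)
  4. insert 'd'  (+1)
  5. keep 'l'
  6. substitute 'd' -> 'e'  (+1)
Edit distance = 3
Max length = max(4, 6) = 6
Similarity = 1 - 3/6
= 0.5000


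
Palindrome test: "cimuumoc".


Word: "cimuumoc"
Reversed: "comuumic"
Forward == Backward? cimuumoc != comuumic
Palindrome = No


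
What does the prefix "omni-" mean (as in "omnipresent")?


Prefix: omni-
Example: omnipresent = omni- + present
Meaning = all


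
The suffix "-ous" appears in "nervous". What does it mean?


Suffix: -ous
Example: nervous (nerve + -ous, with a spelling change)
Meaning = having quality of


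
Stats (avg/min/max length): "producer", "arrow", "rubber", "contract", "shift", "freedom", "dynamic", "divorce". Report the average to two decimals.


Lengths: "producer"=8, "arrow"=5, "rubber"=6, "contract"=8, "shift"=5, "freedom"=7, "dynamic"=7, "divorce"=7
Sum = 53, Count = 8
Average = 53/8 = 6.63
= avg=6.63, min=5, max=8


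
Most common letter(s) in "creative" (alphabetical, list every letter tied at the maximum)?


Word: "creative"
Letter counts:
  'a': 1
  'c': 1
  'e': 2
  'i': 1
  'r': 1
  't': 1
  'v': 1
Maximum count = 2
Most frequent = 'e' (2 times each)


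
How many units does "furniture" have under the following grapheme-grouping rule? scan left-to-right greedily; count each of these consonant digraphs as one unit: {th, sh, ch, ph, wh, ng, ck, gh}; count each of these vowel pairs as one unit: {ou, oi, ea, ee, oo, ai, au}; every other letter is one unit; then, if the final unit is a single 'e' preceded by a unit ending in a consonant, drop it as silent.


Word: "furniture" (9 letters)
Left-to-right scan:
  (1) 'f' (letter)
  (2) 'u' (letter)
  (3) 'r' (letter)
  (4) 'n' (letter)
  (5) 'i' (letter)
  (6) 't' (letter)
  (7) 'u' (letter)
  (8) 'r' (letter)
  (9) 'e' (letter)
Units from scan: 9
Final unit is 'e' after a consonant -> drop as silent (-1)
Sound units = 8 units


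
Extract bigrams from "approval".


Word: "approval" (length 8)
Number of bigrams = 8 - 2 + 1 = 7
  Position 0: "ap"
  Position 1: "pp"
  Position 2: "pr"
  Position 3: "ro"
  Position 4: "ov"
  Position 5: "va"
  Position 6: "al"
Bigrams = "ap", "pp", "pr", "ro", "ov", "va", "al"


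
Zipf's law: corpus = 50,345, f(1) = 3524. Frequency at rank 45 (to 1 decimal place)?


Zipf's law: f(r) = f(1) / r
f(1) = 3524
f(45) = 3524 / 45
= 78.3 occurrences


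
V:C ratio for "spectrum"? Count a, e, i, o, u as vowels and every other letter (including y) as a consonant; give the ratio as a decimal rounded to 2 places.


Word: "spectrum"
Vowels (a,e,i,o,u): 2
Consonants: 6
Ratio = 2/6
= 0.33


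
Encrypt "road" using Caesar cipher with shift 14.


Word: "road"
Shift: 14
Each letter → (letter + shift) mod 26:
  'r' (17) + 14 = 5 → 'f'
  'o' (14) + 14 = 2 → 'c'
  'a' (0) + 14 = 14 → 'o'
  'd' (3) + 14 = 17 → 'r'
Result = "fcor"


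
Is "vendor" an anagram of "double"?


Word 1: "double" → sorted: bdelou
Word 2: "vendor" → sorted: denorv
Same letters? bdelou != denorv
Anagram = No


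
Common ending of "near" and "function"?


Word 1: "near"
Word 2: "function"
Comparing from end:
  Pos -1: 'r' != 'n' (stop)
LCS = "" (length 0)


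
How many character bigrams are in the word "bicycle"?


Word: "bicycle" (length 7)
Number of 2-grams = length - 2 + 1 = 7 - 2 + 1
= 6


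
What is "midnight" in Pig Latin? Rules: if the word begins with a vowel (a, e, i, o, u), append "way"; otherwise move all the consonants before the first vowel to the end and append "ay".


Word: "midnight"
Starts with consonant(s) → move to end, add 'ay'
Consonant cluster: "m"
Pig Latin = "idnightmay"


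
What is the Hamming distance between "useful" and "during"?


Comparing character by character (same length = 6):
  Pos 0: 'u' vs 'd' !=
  Pos 1: 's' vs 'u' !=
  Pos 2: 'e' vs 'r' !=
  Pos 3: 'f' vs 'i' !=
  Pos 4: 'u' vs 'n' !=
  Pos 5: 'l' vs 'g' !=
Hamming distance = 6


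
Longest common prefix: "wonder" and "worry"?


Word 1: "wonder"
Word 2: "worry"
Comparing from start:
  Pos 0: 'w' == 'w'
  Pos 1: 'o' == 'o'
  Pos 2: 'n' != 'r' (stop)
LCP = "wo" (length 2)


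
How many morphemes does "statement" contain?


Word: "statement"
Morphemes: state | -ment
Each morpheme carries meaning
= 2 morphemes


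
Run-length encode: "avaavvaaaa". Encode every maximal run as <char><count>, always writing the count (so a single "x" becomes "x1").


String: "avaavvaaaa"
Scanning for consecutive runs:
  'a' x 1
  'v' x 1
  'a' x 2
  'v' x 2
  'a' x 4
RLE = "a1v1a2v2a4"


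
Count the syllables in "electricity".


Word: "electricity"
Syllable breakdown: e · lec · tric · i · ty
Counting: 5 parts
= 5 syllables


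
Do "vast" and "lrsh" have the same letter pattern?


Pattern of "vast": [0, 1, 2, 3]
Pattern of "lrsh": [0, 1, 2, 3]
Patterns match
Same pattern = Yes


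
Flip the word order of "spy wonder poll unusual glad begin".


Original: "spy wonder poll unusual glad begin"
Words (1..n): spy | wonder | poll | unusual | glad | begin
Reversed (n..1): begin | glad | unusual | poll | wonder | spy
Result = "begin glad unusual poll wonder spy"


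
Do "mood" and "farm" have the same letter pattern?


Pattern of "mood": [0, 1, 1, 2]
Pattern of "farm": [0, 1, 2, 3]
Patterns do not match
Same pattern = No


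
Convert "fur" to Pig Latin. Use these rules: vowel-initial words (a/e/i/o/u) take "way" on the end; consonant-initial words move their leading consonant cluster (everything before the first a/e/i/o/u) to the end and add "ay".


Word: "fur"
Starts with consonant(s) → move to end, add 'ay'
Consonant cluster: "f"
Pig Latin = "urfay"


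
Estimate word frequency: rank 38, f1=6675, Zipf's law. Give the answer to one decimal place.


Zipf's law: f(r) = f(1) / r
f(1) = 6675
f(38) = 6675 / 38
= 175.7 occurrences


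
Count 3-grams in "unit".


Word: "unit" (length 4)
Number of 3-grams = length - 3 + 1 = 4 - 3 + 1
= 2


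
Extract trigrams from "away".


Word: "away" (length 4)
Number of trigrams = 4 - 3 + 1 = 2
  Position 0: "awa"
  Position 1: "way"
Trigrams = "awa", "way"


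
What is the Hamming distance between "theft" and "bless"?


Comparing character by character (same length = 5):
  Pos 0: 't' vs 'b' !=
  Pos 1: 'h' vs 'l' !=
  Pos 2: 'e' vs 'e' =
  Pos 3: 'f' vs 's' !=
  Pos 4: 't' vs 's' !=
Hamming distance = 4


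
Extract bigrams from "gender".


Word: "gender" (length 6)
Number of bigrams = 6 - 2 + 1 = 5
  Position 0: "ge"
  Position 1: "en"
  Position 2: "nd"
  Position 3: "de"
  Position 4: "er"
Bigrams = "ge", "en", "nd", "de", "er"


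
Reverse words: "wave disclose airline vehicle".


Original: "wave disclose airline vehicle"
Words (1..n): wave | disclose | airline | vehicle
Reversed (n..1): vehicle | airline | disclose | wave
Result = "vehicle airline disclose wave"


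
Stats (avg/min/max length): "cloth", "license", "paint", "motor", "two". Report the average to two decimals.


Lengths: "cloth"=5, "license"=7, "paint"=5, "motor"=5, "two"=3
Sum = 25, Count = 5
Average = 25/5 = 5.00
= avg=5.00, min=3, max=7


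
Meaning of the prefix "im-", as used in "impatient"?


Prefix: im-
As in: impatient -> im- + patient
Meaning = not / into


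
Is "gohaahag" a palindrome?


Word: "gohaahag"
Reversed: "gahaahog"
Forward == Backward? gohaahag != gahaahog
Palindrome = No


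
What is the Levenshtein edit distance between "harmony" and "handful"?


Word 1: "harmony" (length 7)
Word 2: "handful" (length 7)
One optimal edit sequence (insert/delete/substitute each cost 1):
  1. keep 'h'
  2. keep 'a'
  3. substitute 'r' -> 'n'  (+1)
  4. substitute 'm' -> 'd'  (+1)
  5. substitute 'o' -> 'f'  (+1)
  6. substitute 'n' -> 'u'  (+1)
  7. substitute 'y' -> 'l'  (+1)
Total edit operations: 5
Edit distance = 5


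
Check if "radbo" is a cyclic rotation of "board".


Word: "board", Candidate: "radbo"
Method: check if candidate is substring of word+word
"boardboard" contains "radbo"? No
Is rotation = No


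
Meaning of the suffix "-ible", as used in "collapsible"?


Suffix: -ible
Example: collapsible = collapse + -ible, with a spelling change
Meaning = capable of


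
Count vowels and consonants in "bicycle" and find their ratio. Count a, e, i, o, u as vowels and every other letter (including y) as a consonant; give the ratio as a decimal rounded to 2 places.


Word: "bicycle"
Vowels (a,e,i,o,u): 2
Consonants: 5
Ratio = 2/5
= 0.40


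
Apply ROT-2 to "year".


Word: "year"
Shift: 2
Each letter → (letter + shift) mod 26:
  'y' (24) + 2 = 0 → 'a'
  'e' (4) + 2 = 6 → 'g'
  'a' (0) + 2 = 2 → 'c'
  'r' (17) + 2 = 19 → 't'
Result = "agct"


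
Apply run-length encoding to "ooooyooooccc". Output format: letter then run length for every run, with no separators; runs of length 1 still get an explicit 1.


String: "ooooyooooccc"
Scanning for consecutive runs:
  'o' x 4
  'y' x 1
  'o' x 4
  'c' x 3
RLE = "o4y1o4c3"


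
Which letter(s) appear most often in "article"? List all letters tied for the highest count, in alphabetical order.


Word: "article"
Letter counts:
  'a': 1
  'c': 1
  'e': 1
  'i': 1
  'l': 1
  'r': 1
  't': 1
Maximum count = 1
Most frequent = 'a', 'c', 'e', 'i', 'l', 'r', 't' (1 time each)


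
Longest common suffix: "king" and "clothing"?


Word 1: "king"
Word 2: "clothing"
Comparing from end:
  Pos -1: 'g' == 'g'
  Pos -2: 'n' == 'n'
  Pos -3: 'i' == 'i'
  Pos -4: 'k' != 'h' (stop)
LCS = "ing" (length 3)


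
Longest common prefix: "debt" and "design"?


Word 1: "debt"
Word 2: "design"
Comparing from start:
  Pos 0: 'd' == 'd'
  Pos 1: 'e' == 'e'
  Pos 2: 'b' != 's' (stop)
LCP = "de" (length 2)


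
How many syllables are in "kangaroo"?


Word: "kangaroo"
Syllable breakdown: kan · ga · roo
Counting: 3 parts
= 3 syllables


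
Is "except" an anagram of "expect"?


Word 1: "expect" → sorted: ceeptx
Word 2: "except" → sorted: ceeptx
Same letters? ceeptx == ceeptx
Anagram = Yes


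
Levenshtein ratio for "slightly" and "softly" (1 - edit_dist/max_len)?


Word 1: "slightly" (length 8)
Word 2: "softly" (length 6)
One optimal edit sequence:
  1. keep 's'
  2. delete 'l'  (+1)
  3. delete 'i'  (+1)
  4. substitute 'g' -> 'o'  (+1)
  5. substitute 'h' -> 'f'  (+1)
  6. keep 't'
  7. keep 'l'
  8. keep 'y'
Edit distance = 4
Max length = max(8, 6) = 8
Similarity = 1 - 4/8
= 0.5000


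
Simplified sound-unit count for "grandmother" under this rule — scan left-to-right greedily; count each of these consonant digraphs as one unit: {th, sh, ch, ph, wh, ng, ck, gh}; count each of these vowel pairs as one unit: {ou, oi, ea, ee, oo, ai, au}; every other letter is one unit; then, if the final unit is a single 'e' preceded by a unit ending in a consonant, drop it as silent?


Word: "grandmother" (11 letters)
Left-to-right scan:
  [1] 'g' (letter)
  [2] 'r' (letter)
  [3] 'a' (letter)
  [4] 'n' (letter)
  [5] 'd' (letter)
  [6] 'm' (letter)
  [7] 'o' (letter)
  [8] 'th' (digraph)
  [9] 'e' (letter)
  [10] 'r' (letter)
Units from scan: 10
Sound units = 10 units


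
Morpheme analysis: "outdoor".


Word: "outdoor"
Morphemes: out- | door
Each morpheme carries meaning
= 2 morphemes


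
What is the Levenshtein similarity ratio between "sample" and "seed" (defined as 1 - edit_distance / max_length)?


Word 1: "sample" (length 6)
Word 2: "seed" (length 4)
One optimal edit sequence:
  1. keep 's'
  2. delete 'a'  (+1)
  3. delete 'm'  (+1)
  4. substitute 'p' -> 'e'  (+1)
  5. substitute 'l' -> 'e'  (+1)
  6. substitute 'e' -> 'd'  (+1)
Edit distance = 5
Max length = max(6, 4) = 6
Similarity = 1 - 5/6
= 0.1667


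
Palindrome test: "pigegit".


Word: "pigegit"
Reversed: "tigegip"
Forward == Backward? pigegit != tigegip
Palindrome = No


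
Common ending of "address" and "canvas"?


Word 1: "address"
Word 2: "canvas"
Comparing from end:
  Pos -1: 's' == 's'
  Pos -2: 's' != 'a' (stop)
LCS = "s" (length 1)


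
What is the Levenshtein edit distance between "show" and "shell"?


Word 1: "show" (length 4)
Word 2: "shell" (length 5)
One optimal edit sequence (insert/delete/substitute each cost 1):
  1. keep 's'
  2. keep 'h'
  3. insert 'e'  (+1)
  4. substitute 'o' -> 'l'  (+1)
  5. substitute 'w' -> 'l'  (+1)
Total edit operations: 3
Edit distance = 3


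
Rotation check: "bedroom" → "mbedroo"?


Word: "bedroom", Candidate: "mbedroo"
Method: check if candidate is substring of word+word
"bedroombedroom" contains "mbedroo"? Yes
Is rotation = Yes


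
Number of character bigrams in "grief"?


Word: "grief" (length 5)
Number of 2-grams = length - 2 + 1 = 5 - 2 + 1
= 4


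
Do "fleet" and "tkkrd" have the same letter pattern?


Pattern of "fleet": [0, 1, 2, 2, 3]
Pattern of "tkkrd": [0, 1, 1, 2, 3]
Patterns do not match
Same pattern = No


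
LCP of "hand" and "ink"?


Word 1: "hand"
Word 2: "ink"
Comparing from start:
  Pos 0: 'h' != 'i' (stop)
LCP = "" (length 0)


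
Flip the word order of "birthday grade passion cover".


Original: "birthday grade passion cover"
Words (1..n): birthday | grade | passion | cover
Reversed (n..1): cover | passion | grade | birthday
Result = "cover passion grade birthday"


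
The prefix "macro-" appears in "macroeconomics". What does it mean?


Prefix: macro-
Example: macroeconomics (macro- + economics)
Meaning = large


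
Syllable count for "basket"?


Word: "basket"
Syllable breakdown: bas · ket
Counting: 2 parts
= 2 syllables


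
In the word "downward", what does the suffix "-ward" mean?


Suffix: -ward
Example: downward = down + -ward
Meaning = in the direction of


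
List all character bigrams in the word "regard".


Word: "regard" (length 6)
Number of bigrams = 6 - 2 + 1 = 5
  Position 0: "re"
  Position 1: "eg"
  Position 2: "ga"
  Position 3: "ar"
  Position 4: "rd"
Bigrams = "re", "eg", "ga", "ar", "rd"


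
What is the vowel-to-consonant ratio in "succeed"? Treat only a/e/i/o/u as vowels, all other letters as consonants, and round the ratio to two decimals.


Word: "succeed"
Vowels (a,e,i,o,u): 3
Consonants: 4
Ratio = 3/4
= 0.75


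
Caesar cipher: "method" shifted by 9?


Word: "method"
Shift: 9
Each letter → (letter + shift) mod 26:
  'm' (12) + 9 = 21 → 'v'
  'e' (4) + 9 = 13 → 'n'
  't' (19) + 9 = 2 → 'c'
  'h' (7) + 9 = 16 → 'q'
  'o' (14) + 9 = 23 → 'x'
  'd' (3) + 9 = 12 → 'm'
Result = "vncqxm"


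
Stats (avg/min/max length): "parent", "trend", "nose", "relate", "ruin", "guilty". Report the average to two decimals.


Lengths: "parent"=6, "trend"=5, "nose"=4, "relate"=6, "ruin"=4, "guilty"=6
Sum = 31, Count = 6
Average = 31/6 = 5.17
= avg=5.17, min=4, max=6


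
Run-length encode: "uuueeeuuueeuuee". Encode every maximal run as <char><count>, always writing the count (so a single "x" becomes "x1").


String: "uuueeeuuueeuuee"
Scanning for consecutive runs:
  'u' x 3
  'e' x 3
  'u' x 3
  'e' x 2
  'u' x 2
  'e' x 2
RLE = "u3e3u3e2u2e2"


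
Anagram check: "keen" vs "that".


Word 1: "keen" → sorted: eekn
Word 2: "that" → sorted: ahtt
Same letters? eekn != ahtt
Anagram = No


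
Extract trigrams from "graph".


Word: "graph" (length 5)
Number of trigrams = 5 - 3 + 1 = 3
  Position 0: "gra"
  Position 1: "rap"
  Position 2: "aph"
Trigrams = "gra", "rap", "aph"


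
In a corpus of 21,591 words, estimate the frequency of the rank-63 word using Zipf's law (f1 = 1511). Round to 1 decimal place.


Zipf's law: f(r) = f(1) / r
f(1) = 1511
f(63) = 1511 / 63
= 24.0 occurrences


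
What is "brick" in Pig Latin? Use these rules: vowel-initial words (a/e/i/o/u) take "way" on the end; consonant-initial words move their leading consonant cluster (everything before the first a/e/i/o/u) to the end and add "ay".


Word: "brick"
Starts with consonant(s) → move to end, add 'ay'
Consonant cluster: "br"
Pig Latin = "ickbray"


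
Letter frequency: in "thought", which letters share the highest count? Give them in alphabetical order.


Word: "thought"
Letter counts:
  'g': 1
  'h': 2
  'o': 1
  't': 2
  'u': 1
Maximum count = 2
Most frequent = 'h', 't' (2 times each)


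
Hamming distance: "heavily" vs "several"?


Comparing character by character (same length = 7):
  Pos 0: 'h' vs 's' !=
  Pos 1: 'e' vs 'e' =
  Pos 2: 'a' vs 'v' !=
  Pos 3: 'v' vs 'e' !=
  Pos 4: 'i' vs 'r' !=
  Pos 5: 'l' vs 'a' !=
  Pos 6: 'y' vs 'l' !=
Hamming distance = 6


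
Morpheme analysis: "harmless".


Word: "harmless"
Morphemes: harm / -less
Each morpheme carries meaning
= 2 morphemes


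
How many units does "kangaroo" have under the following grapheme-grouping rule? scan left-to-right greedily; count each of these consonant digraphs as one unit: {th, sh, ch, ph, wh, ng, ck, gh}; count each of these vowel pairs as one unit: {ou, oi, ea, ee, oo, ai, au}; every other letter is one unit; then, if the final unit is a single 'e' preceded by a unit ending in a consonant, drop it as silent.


Word: "kangaroo" (8 letters)
Left-to-right scan:
  1. 'k' (letter)
  2. 'a' (letter)
  3. 'ng' (digraph)
  4. 'a' (letter)
  5. 'r' (letter)
  6. 'oo' (vowel-pair)
Units from scan: 6
Sound units = 6 units


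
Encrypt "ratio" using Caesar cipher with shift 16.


Word: "ratio"
Shift: 16
Each letter → (letter + shift) mod 26:
  'r' (17) + 16 = 7 → 'h'
  'a' (0) + 16 = 16 → 'q'
  't' (19) + 16 = 9 → 'j'
  'i' (8) + 16 = 24 → 'y'
  'o' (14) + 16 = 4 → 'e'
Result = "hqjye"


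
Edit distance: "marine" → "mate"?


Word 1: "marine" (length 6)
Word 2: "mate" (length 4)
One optimal edit sequence (insert/delete/substitute each cost 1):
  1. keep 'm'
  2. keep 'a'
  3. delete 'r'  (+1)
  4. delete 'i'  (+1)
  5. substitute 'n' -> 't'  (+1)
  6. keep 'e'
Total edit operations: 3
Edit distance = 3


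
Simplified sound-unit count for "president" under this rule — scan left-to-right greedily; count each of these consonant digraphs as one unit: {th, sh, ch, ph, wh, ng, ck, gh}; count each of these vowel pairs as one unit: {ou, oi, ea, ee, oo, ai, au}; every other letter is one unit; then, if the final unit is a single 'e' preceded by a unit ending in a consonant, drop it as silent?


Word: "president" (9 letters)
Left-to-right scan:
  [1] 'p' (letter)
  [2] 'r' (letter)
  [3] 'e' (letter)
  [4] 's' (letter)
  [5] 'i' (letter)
  [6] 'd' (letter)
  [7] 'e' (letter)
  [8] 'n' (letter)
  [9] 't' (letter)
Units from scan: 9
Sound units = 9 units


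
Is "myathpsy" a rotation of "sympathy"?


Word: "sympathy", Candidate: "myathpsy"
Method: check if candidate is substring of word+word
"sympathysympathy" contains "myathpsy"? No
Is rotation = No


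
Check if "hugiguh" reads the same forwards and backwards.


Word: "hugiguh"
Reversed: "hugiguh"
Forward == Backward? hugiguh == hugiguh
Palindrome = Yes


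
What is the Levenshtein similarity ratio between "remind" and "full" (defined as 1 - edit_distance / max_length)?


Word 1: "remind" (length 6)
Word 2: "full" (length 4)
One optimal edit sequence:
  1. delete 'r'  (+1)
  2. delete 'e'  (+1)
  3. substitute 'm' -> 'f'  (+1)
  4. substitute 'i' -> 'u'  (+1)
  5. substitute 'n' -> 'l'  (+1)
  6. substitute 'd' -> 'l'  (+1)
Edit distance = 6
Max length = max(6, 4) = 6
Similarity = 1 - 6/6
= 0.0000


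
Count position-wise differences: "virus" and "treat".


Comparing character by character (same length = 5):
  Pos 0: 'v' vs 't' !=
  Pos 1: 'i' vs 'r' !=
  Pos 2: 'r' vs 'e' !=
  Pos 3: 'u' vs 'a' !=
  Pos 4: 's' vs 't' !=
Hamming distance = 5


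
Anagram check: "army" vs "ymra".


Word 1: "army" → sorted: amry
Word 2: "ymra" → sorted: amry
Same letters? amry == amry
Anagram = Yes


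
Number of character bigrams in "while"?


Word: "while" (length 5)
Number of 2-grams = length - 2 + 1 = 5 - 2 + 1
= 4


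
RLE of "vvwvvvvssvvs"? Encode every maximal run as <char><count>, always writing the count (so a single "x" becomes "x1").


String: "vvwvvvvssvvs"
Scanning for consecutive runs:
  'v' x 2
  'w' x 1
  'v' x 4
  's' x 2
  'v' x 2
  's' x 1
RLE = "v2w1v4s2v2s1"


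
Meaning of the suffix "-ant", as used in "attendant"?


Suffix: -ant
Example: attendant (attend + -ant)
Meaning = one who / that which


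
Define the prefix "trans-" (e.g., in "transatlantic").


Prefix: trans-
Example: transatlantic (trans- + atlantic)
Meaning = across


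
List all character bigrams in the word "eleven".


Word: "eleven" (length 6)
Number of bigrams = 6 - 2 + 1 = 5
  Position 0: "el"
  Position 1: "le"
  Position 2: "ev"
  Position 3: "ve"
  Position 4: "en"
Bigrams = "el", "le", "ev", "ve", "en"


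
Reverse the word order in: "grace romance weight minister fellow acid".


Original: "grace romance weight minister fellow acid"
Words (1..n): grace | romance | weight | minister | fellow | acid
Reversed (n..1): acid | fellow | minister | weight | romance | grace
Result = "acid fellow minister weight romance grace"


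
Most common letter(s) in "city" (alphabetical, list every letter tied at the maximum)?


Word: "city"
Letter counts:
  'c': 1
  'i': 1
  't': 1
  'y': 1
Maximum count = 1
Most frequent = 'c', 'i', 't', 'y' (1 time each)


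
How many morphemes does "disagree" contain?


Word: "disagree"
Morphemes: dis- | agree
Each morpheme carries meaning
= 2 morphemes


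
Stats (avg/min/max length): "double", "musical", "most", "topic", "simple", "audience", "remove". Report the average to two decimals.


Lengths: "double"=6, "musical"=7, "most"=4, "topic"=5, "simple"=6, "audience"=8, "remove"=6
Sum = 42, Count = 7
Average = 42/7 = 6.00
= avg=6.00, min=4, max=8


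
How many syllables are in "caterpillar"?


Word: "caterpillar"
Syllable breakdown: cat / er / pil / lar
Counting: 4 parts
= 4 syllables


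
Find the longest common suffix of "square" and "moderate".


Word 1: "square"
Word 2: "moderate"
Comparing from end:
  Pos -1: 'e' == 'e'
  Pos -2: 'r' != 't' (stop)
LCS = "e" (length 1)


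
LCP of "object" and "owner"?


Word 1: "object"
Word 2: "owner"
Comparing from start:
  Pos 0: 'o' == 'o'
  Pos 1: 'b' != 'w' (stop)
LCP = "o" (length 1)


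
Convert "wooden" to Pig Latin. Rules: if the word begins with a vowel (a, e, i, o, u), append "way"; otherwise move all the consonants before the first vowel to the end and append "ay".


Word: "wooden"
Starts with consonant(s) → move to end, add 'ay'
Consonant cluster: "w"
Pig Latin = "oodenway"


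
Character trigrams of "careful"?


Word: "careful" (length 7)
Number of trigrams = 7 - 3 + 1 = 5
  Position 0: "car"
  Position 1: "are"
  Position 2: "ref"
  Position 3: "efu"
  Position 4: "ful"
Trigrams = "car", "are", "ref", "efu", "ful"


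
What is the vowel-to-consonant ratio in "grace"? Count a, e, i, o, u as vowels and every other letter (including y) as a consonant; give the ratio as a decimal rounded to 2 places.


Word: "grace"
Vowels (a,e,i,o,u): 2
Consonants: 3
Ratio = 2/3
= 0.67


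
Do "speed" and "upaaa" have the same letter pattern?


Pattern of "speed": [0, 1, 2, 2, 3]
Pattern of "upaaa": [0, 1, 2, 2, 2]
Patterns do not match
Same pattern = No


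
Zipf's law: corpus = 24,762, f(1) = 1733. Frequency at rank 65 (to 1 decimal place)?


Zipf's law: f(r) = f(1) / r
f(1) = 1733
f(65) = 1733 / 65
= 26.7 occurrences


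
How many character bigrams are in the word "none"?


Word: "none" (length 4)
Number of 2-grams = length - 2 + 1 = 4 - 2 + 1
= 3


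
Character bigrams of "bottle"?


Word: "bottle" (length 6)
Number of bigrams = 6 - 2 + 1 = 5
  Position 0: "bo"
  Position 1: "ot"
  Position 2: "tt"
  Position 3: "tl"
  Position 4: "le"
Bigrams = "bo", "ot", "tt", "tl", "le"


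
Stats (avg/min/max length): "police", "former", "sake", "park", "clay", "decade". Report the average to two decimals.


Lengths: "police"=6, "former"=6, "sake"=4, "park"=4, "clay"=4, "decade"=6
Sum = 30, Count = 6
Average = 30/6 = 5.00
= avg=5.00, min=4, max=6


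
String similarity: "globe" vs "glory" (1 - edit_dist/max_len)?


Word 1: "globe" (length 5)
Word 2: "glory" (length 5)
One optimal edit sequence:
  1. keep 'g'
  2. keep 'l'
  3. keep 'o'
  4. substitute 'b' -> 'r'  (+1)
  5. substitute 'e' -> 'y'  (+1)
Edit distance = 2
Max length = max(5, 5) = 5
Similarity = 1 - 2/5
= 0.6000


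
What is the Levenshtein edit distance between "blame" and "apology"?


Word 1: "blame" (length 5)
Word 2: "apology" (length 7)
One optimal edit sequence (insert/delete/substitute each cost 1):
  1. insert 'a'  (+1)
  2. insert 'p'  (+1)
  3. substitute 'b' -> 'o'  (+1)
  4. keep 'l'
  5. substitute 'a' -> 'o'  (+1)
  6. substitute 'm' -> 'g'  (+1)
  7. substitute 'e' -> 'y'  (+1)
Total edit operations: 6
Edit distance = 6


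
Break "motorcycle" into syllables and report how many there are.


Word: "motorcycle"
Syllable breakdown: mo / tor / cy / cle
Counting: 4 parts
= 4 syllables


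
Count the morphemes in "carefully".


Word: "carefully"
Morphemes: care / -ful / -ly
Each morpheme carries meaning
= 3 morphemes


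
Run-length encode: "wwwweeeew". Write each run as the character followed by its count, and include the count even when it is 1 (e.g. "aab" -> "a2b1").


String: "wwwweeeew"
Scanning for consecutive runs:
  'w' x 4
  'e' x 4
  'w' x 1
RLE = "w4e4w1"


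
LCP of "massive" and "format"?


Word 1: "massive"
Word 2: "format"
Comparing from start:
  Pos 0: 'm' != 'f' (stop)
LCP = "" (length 0)


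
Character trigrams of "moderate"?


Word: "moderate" (length 8)
Number of trigrams = 8 - 3 + 1 = 6
  Position 0: "mod"
  Position 1: "ode"
  Position 2: "der"
  Position 3: "era"
  Position 4: "rat"
  Position 5: "ate"
Trigrams = "mod", "ode", "der", "era", "rat", "ate"


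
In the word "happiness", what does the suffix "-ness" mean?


Suffix: -ness
Example: happiness = happy + -ness, with a spelling change
Meaning = state of being


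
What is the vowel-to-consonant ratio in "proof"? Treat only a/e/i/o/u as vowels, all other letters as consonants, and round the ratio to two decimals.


Word: "proof"
Vowels (a,e,i,o,u): 2
Consonants: 3
Ratio = 2/3
= 0.67


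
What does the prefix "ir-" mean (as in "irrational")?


Prefix: ir-
As in: irrational -> ir- + rational
Meaning = not


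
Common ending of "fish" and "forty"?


Word 1: "fish"
Word 2: "forty"
Comparing from end:
  Pos -1: 'h' != 'y' (stop)
LCS = "" (length 0)


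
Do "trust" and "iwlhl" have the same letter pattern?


Pattern of "trust": [0, 1, 2, 3, 0]
Pattern of "iwlhl": [0, 1, 2, 3, 2]
Patterns do not match
Same pattern = No


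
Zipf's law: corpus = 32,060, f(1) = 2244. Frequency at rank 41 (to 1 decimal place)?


Zipf's law: f(r) = f(1) / r
f(1) = 2244
f(41) = 2244 / 41
= 54.7 occurrences


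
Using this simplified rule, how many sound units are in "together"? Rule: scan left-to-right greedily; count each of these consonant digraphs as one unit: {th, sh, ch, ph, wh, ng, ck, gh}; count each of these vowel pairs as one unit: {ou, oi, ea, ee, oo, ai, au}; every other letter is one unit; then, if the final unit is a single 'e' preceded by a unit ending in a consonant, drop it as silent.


Word: "together" (8 letters)
Left-to-right scan:
  [1] 't' (letter)
  [2] 'o' (letter)
  [3] 'g' (letter)
  [4] 'e' (letter)
  [5] 'th' (digraph)
  [6] 'e' (letter)
  [7] 'r' (letter)
Units from scan: 7
Sound units = 7 units


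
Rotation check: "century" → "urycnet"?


Word: "century", Candidate: "urycnet"
Method: check if candidate is substring of word+word
"centurycentury" contains "urycnet"? No
Is rotation = No


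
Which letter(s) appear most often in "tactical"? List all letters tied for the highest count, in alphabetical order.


Word: "tactical"
Letter counts:
  'a': 2
  'c': 2
  'i': 1
  'l': 1
  't': 2
Maximum count = 2
Most frequent = 'a', 'c', 't' (2 times each)


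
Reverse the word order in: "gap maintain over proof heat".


Original: "gap maintain over proof heat"
Words (1..n): gap | maintain | over | proof | heat
Reversed (n..1): heat | proof | over | maintain | gap
Result = "heat proof over maintain gap"


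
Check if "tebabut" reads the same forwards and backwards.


Word: "tebabut"
Reversed: "tubabet"
Forward == Backward? tebabut != tubabet
Palindrome = No


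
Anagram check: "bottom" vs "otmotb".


Word 1: "bottom" → sorted: bmoott
Word 2: "otmotb" → sorted: bmoott
Same letters? bmoott == bmoott
Anagram = Yes


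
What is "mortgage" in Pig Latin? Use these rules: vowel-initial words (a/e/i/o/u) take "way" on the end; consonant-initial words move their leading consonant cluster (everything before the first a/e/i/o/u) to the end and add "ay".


Word: "mortgage"
Starts with consonant(s) → move to end, add 'ay'
Consonant cluster: "m"
Pig Latin = "ortgagemay"


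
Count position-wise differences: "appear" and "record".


Comparing character by character (same length = 6):
  Pos 0: 'a' vs 'r' !=
  Pos 1: 'p' vs 'e' !=
  Pos 2: 'p' vs 'c' !=
  Pos 3: 'e' vs 'o' !=
  Pos 4: 'a' vs 'r' !=
  Pos 5: 'r' vs 'd' !=
Hamming distance = 6


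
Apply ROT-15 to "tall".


Word: "tall"
Shift: 15
Each letter → (letter + shift) mod 26:
  't' (19) + 15 = 8 → 'i'
  'a' (0) + 15 = 15 → 'p'
  'l' (11) + 15 = 0 → 'a'
  'l' (11) + 15 = 0 → 'a'
Result = "ipaa"


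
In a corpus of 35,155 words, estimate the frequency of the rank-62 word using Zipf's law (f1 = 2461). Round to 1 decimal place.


Zipf's law: f(r) = f(1) / r
f(1) = 2461
f(62) = 2461 / 62
= 39.7 occurrences


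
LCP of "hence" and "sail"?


Word 1: "hence"
Word 2: "sail"
Comparing from start:
  Pos 0: 'h' != 's' (stop)
LCP = "" (length 0)


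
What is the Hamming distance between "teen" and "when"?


Comparing character by character (same length = 4):
  Pos 0: 't' vs 'w' !=
  Pos 1: 'e' vs 'h' !=
  Pos 2: 'e' vs 'e' =
  Pos 3: 'n' vs 'n' =
Hamming distance = 2


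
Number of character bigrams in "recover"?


Word: "recover" (length 7)
Number of 2-grams = length - 2 + 1 = 7 - 2 + 1
= 6


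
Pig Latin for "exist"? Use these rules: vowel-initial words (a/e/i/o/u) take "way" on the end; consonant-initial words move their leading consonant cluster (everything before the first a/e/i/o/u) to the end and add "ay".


Word: "exist"
Starts with vowel → add 'way'
Pig Latin = "existway"


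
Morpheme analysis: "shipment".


Word: "shipment"
Morphemes: ship / -ment
Each morpheme carries meaning
= 2 morphemes


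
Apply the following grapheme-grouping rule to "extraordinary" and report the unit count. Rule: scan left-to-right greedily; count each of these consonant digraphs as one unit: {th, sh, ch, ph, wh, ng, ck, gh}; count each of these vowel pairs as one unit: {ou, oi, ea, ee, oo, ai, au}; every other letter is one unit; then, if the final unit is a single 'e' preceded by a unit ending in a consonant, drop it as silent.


Word: "extraordinary" (13 letters)
Left-to-right scan:
  (1) 'e' (letter)
  (2) 'x' (letter)
  (3) 't' (letter)
  (4) 'r' (letter)
  (5) 'a' (letter)
  (6) 'o' (letter)
  (7) 'r' (letter)
  (8) 'd' (letter)
  (9) 'i' (letter)
  (10) 'n' (letter)
  (11) 'a' (letter)
  (12) 'r' (letter)
  (13) 'y' (letter)
Units from scan: 13
Sound units = 13 units


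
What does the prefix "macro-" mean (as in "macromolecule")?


Prefix: macro-
As in: macromolecule -> macro- + molecule
Meaning = large


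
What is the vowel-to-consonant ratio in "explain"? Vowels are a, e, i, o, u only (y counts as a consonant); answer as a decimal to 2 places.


Word: "explain"
Vowels (a,e,i,o,u): 3
Consonants: 4
Ratio = 3/4
= 0.75


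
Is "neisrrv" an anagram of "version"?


Word 1: "version" → sorted: einorsv
Word 2: "neisrrv" → sorted: einrrsv
Same letters? einorsv != einrrsv
Anagram = No


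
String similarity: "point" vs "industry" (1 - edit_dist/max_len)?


Word 1: "point" (length 5)
Word 2: "industry" (length 8)
One optimal edit sequence:
  1. insert 'i'  (+1)
  2. substitute 'p' -> 'n'  (+1)
  3. substitute 'o' -> 'd'  (+1)
  4. substitute 'i' -> 'u'  (+1)
  5. substitute 'n' -> 's'  (+1)
  6. keep 't'
  7. insert 'r'  (+1)
  8. insert 'y'  (+1)
Edit distance = 7
Max length = max(5, 8) = 8
Similarity = 1 - 7/8
= 0.1250


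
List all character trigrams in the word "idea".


Word: "idea" (length 4)
Number of trigrams = 4 - 3 + 1 = 2
  Position 0: "ide"
  Position 1: "dea"
Trigrams = "ide", "dea"


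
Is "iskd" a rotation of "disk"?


Word: "disk", Candidate: "iskd"
Method: check if candidate is substring of word+word
"diskdisk" contains "iskd"? Yes
Is rotation = Yes


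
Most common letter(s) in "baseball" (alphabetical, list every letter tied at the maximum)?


Word: "baseball"
Letter counts:
  'a': 2
  'b': 2
  'e': 1
  'l': 2
  's': 1
Maximum count = 2
Most frequent = 'a', 'b', 'l' (2 times each)


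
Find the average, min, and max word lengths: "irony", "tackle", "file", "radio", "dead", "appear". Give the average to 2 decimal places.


Lengths: "irony"=5, "tackle"=6, "file"=4, "radio"=5, "dead"=4, "appear"=6
Sum = 30, Count = 6
Average = 30/6 = 5.00
= avg=5.00, min=4, max=6


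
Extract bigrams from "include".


Word: "include" (length 7)
Number of bigrams = 7 - 2 + 1 = 6
  Position 0: "in"
  Position 1: "nc"
  Position 2: "cl"
  Position 3: "lu"
  Position 4: "ud"
  Position 5: "de"
Bigrams = "in", "nc", "cl", "lu", "ud", "de"


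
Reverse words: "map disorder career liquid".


Original: "map disorder career liquid"
Words (1..n): map | disorder | career | liquid
Reversed (n..1): liquid | career | disorder | map
Result = "liquid career disorder map"


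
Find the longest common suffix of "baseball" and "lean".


Word 1: "baseball"
Word 2: "lean"
Comparing from end:
  Pos -1: 'l' != 'n' (stop)
LCS = "" (length 0)


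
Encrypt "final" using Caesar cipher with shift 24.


Word: "final"
Shift: 24
Each letter → (letter + shift) mod 26:
  'f' (5) + 24 = 3 → 'd'
  'i' (8) + 24 = 6 → 'g'
  'n' (13) + 24 = 11 → 'l'
  'a' (0) + 24 = 24 → 'y'
  'l' (11) + 24 = 9 → 'j'
Result = "dglyj"


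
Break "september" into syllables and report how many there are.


Word: "september"
Syllable breakdown: sep | tem | ber
Counting: 3 parts
= 3 syllables


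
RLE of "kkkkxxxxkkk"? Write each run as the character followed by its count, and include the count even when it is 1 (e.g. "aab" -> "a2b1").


String: "kkkkxxxxkkk"
Scanning for consecutive runs:
  'k' x 4
  'x' x 4
  'k' x 3
RLE = "k4x4k3"


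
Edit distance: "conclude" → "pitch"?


Word 1: "conclude" (length 8)
Word 2: "pitch" (length 5)
One optimal edit sequence (insert/delete/substitute each cost 1):
  1. substitute 'c' -> 'p'  (+1)
  2. substitute 'o' -> 'i'  (+1)
  3. substitute 'n' -> 't'  (+1)
  4. keep 'c'
  5. delete 'l'  (+1)
  6. delete 'u'  (+1)
  7. delete 'd'  (+1)
  8. substitute 'e' -> 'h'  (+1)
Total edit operations: 7
Edit distance = 7


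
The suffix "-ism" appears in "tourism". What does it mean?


Suffix: -ism
Example: tourism (tour + -ism)
Meaning = belief / practice


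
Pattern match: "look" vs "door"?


Pattern of "look": [0, 1, 1, 2]
Pattern of "door": [0, 1, 1, 2]
Patterns match
Same pattern = Yes


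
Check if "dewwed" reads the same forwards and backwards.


Word: "dewwed"
Reversed: "dewwed"
Forward == Backward? dewwed == dewwed
Palindrome = Yes


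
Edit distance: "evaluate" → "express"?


Word 1: "evaluate" (length 8)
Word 2: "express" (length 7)
One optimal edit sequence (insert/delete/substitute each cost 1):
  1. keep 'e'
  2. delete 'v'  (+1)
  3. substitute 'a' -> 'x'  (+1)
  4. substitute 'l' -> 'p'  (+1)
  5. substitute 'u' -> 'r'  (+1)
  6. substitute 'a' -> 'e'  (+1)
  7. substitute 't' -> 's'  (+1)
  8. substitute 'e' -> 's'  (+1)
Total edit operations: 7
Edit distance = 7


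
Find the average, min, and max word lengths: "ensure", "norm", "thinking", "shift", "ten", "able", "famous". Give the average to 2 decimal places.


Lengths: "ensure"=6, "norm"=4, "thinking"=8, "shift"=5, "ten"=3, "able"=4, "famous"=6
Sum = 36, Count = 7
Average = 36/7 = 5.14
= avg=5.14, min=3, max=8


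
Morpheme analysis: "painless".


Word: "painless"
Morphemes: pain + -less
Each morpheme carries meaning
= 2 morphemes


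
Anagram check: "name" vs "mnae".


Word 1: "name" → sorted: aemn
Word 2: "mnae" → sorted: aemn
Same letters? aemn == aemn
Anagram = Yes


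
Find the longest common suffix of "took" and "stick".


Word 1: "took"
Word 2: "stick"
Comparing from end:
  Pos -1: 'k' == 'k'
  Pos -2: 'o' != 'c' (stop)
LCS = "k" (length 1)


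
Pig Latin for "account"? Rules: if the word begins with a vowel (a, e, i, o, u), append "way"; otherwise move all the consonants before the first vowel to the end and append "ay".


Word: "account"
Starts with vowel → add 'way'
Pig Latin = "accountway"


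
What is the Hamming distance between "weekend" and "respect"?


Comparing character by character (same length = 7):
  Pos 0: 'w' vs 'r' !=
  Pos 1: 'e' vs 'e' =
  Pos 2: 'e' vs 's' !=
  Pos 3: 'k' vs 'p' !=
  Pos 4: 'e' vs 'e' =
  Pos 5: 'n' vs 'c' !=
  Pos 6: 'd' vs 't' !=
Hamming distance = 5


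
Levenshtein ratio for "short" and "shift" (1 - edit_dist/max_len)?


Word 1: "short" (length 5)
Word 2: "shift" (length 5)
One optimal edit sequence:
  1. keep 's'
  2. keep 'h'
  3. substitute 'o' -> 'i'  (+1)
  4. substitute 'r' -> 'f'  (+1)
  5. keep 't'
Edit distance = 2
Max length = max(5, 5) = 5
Similarity = 1 - 2/5
= 0.6000


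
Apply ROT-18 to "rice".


Word: "rice"
Shift: 18
Each letter → (letter + shift) mod 26:
  'r' (17) + 18 = 9 → 'j'
  'i' (8) + 18 = 0 → 'a'
  'c' (2) + 18 = 20 → 'u'
  'e' (4) + 18 = 22 → 'w'
Result = "jauw"


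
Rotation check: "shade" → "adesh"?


Word: "shade", Candidate: "adesh"
Method: check if candidate is substring of word+word
"shadeshade" contains "adesh"? Yes
Is rotation = Yes


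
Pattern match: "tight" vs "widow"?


Pattern of "tight": [0, 1, 2, 3, 0]
Pattern of "widow": [0, 1, 2, 3, 0]
Patterns match
Same pattern = Yes


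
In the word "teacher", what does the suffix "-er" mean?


Suffix: -er
Example: teacher = teach + -er
Meaning = one who / more


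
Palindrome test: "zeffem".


Word: "zeffem"
Reversed: "meffez"
Forward == Backward? zeffem != meffez
Palindrome = No


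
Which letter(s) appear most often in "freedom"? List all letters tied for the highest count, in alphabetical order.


Word: "freedom"
Letter counts:
  'd': 1
  'e': 2
  'f': 1
  'm': 1
  'o': 1
  'r': 1
Maximum count = 2
Most frequent = 'e' (2 times each)
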